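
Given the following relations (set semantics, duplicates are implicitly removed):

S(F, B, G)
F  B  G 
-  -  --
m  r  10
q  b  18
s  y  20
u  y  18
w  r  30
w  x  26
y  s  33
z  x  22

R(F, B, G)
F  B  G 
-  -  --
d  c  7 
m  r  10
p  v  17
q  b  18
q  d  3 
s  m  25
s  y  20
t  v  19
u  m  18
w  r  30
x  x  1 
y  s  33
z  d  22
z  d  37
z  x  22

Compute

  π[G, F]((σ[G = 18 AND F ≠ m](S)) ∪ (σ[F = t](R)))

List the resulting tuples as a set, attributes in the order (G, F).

Filtering on G = 18 AND F ≠ m leaves {(q, b, 18), (u, y, 18)}.
Filtering on F = t leaves {(t, v, 19)}.
Set union of the two operands is {(q, b, 18), (t, v, 19), (u, y, 18)}.
π[G, F]: project onto (G, F) → {(18, q), (18, u), (19, t)}

{(18, q), (18, u), (19, t)}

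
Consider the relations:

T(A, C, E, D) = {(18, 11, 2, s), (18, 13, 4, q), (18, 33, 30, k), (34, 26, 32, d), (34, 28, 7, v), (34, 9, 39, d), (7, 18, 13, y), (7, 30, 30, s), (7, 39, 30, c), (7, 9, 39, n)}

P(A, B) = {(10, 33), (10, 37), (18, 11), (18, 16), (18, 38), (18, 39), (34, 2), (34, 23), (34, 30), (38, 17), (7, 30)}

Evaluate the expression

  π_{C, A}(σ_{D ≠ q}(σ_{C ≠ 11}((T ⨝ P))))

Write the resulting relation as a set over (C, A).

{(18, 7), (26, 34), (28, 34), (30, 7), (33, 18), (39, 7), (9, 34), (9, 7)}

T ⋈ P (natural join on A): {(18, 11, 2, s, 11), (18, 11, 2, s, 16), (18, 11, 2, s, 38), (18, 11, 2, s, 39), (18, 13, 4, q, 11), (18, 13, 4, q, 16), (18, 13, 4, q, 38), (18, 13, 4, q, 39), (18, 33, 30, k, 11), (18, 33, 30, k, 16), (18, 33, 30, k, 38), (18, 33, 30, k, 39), (34, 26, 32, d, 2), (34, 26, 32, d, 23), (34, 26, 32, d, 30), (34, 28, 7, v, 2), (34, 28, 7, v, 23), (34, 28, 7, v, 30), (34, 9, 39, d, 2), (34, 9, 39, d, 23), (34, 9, 39, d, 30), (7, 18, 13, y, 30), (7, 30, 30, s, 30), (7, 39, 30, c, 30), (7, 9, 39, n, 30)}
Apply σ_{C ≠ 11}; surviving tuples: {(18, 13, 4, q, 11), (18, 13, 4, q, 16), (18, 13, 4, q, 38), (18, 13, 4, q, 39), (18, 33, 30, k, 11), (18, 33, 30, k, 16), (18, 33, 30, k, 38), (18, 33, 30, k, 39), (34, 26, 32, d, 2), (34, 26, 32, d, 23), (34, 26, 32, d, 30), (34, 28, 7, v, 2), (34, 28, 7, v, 23), (34, 28, 7, v, 30), (34, 9, 39, d, 2), (34, 9, 39, d, 23), (34, 9, 39, d, 30), (7, 18, 13, y, 30), (7, 30, 30, s, 30), (7, 39, 30, c, 30), (7, 9, 39, n, 30)}
Apply σ_{D ≠ q}; surviving tuples: {(18, 33, 30, k, 11), (18, 33, 30, k, 16), (18, 33, 30, k, 38), (18, 33, 30, k, 39), (34, 26, 32, d, 2), (34, 26, 32, d, 23), (34, 26, 32, d, 30), (34, 28, 7, v, 2), (34, 28, 7, v, 23), (34, 28, 7, v, 30), (34, 9, 39, d, 2), (34, 9, 39, d, 23), (34, 9, 39, d, 30), (7, 18, 13, y, 30), (7, 30, 30, s, 30), (7, 39, 30, c, 30), (7, 9, 39, n, 30)}
π_{C, A} gives {(18, 7), (26, 34), (28, 34), (30, 7), (33, 18), (39, 7), (9, 34), (9, 7)} (9 duplicate(s) eliminated).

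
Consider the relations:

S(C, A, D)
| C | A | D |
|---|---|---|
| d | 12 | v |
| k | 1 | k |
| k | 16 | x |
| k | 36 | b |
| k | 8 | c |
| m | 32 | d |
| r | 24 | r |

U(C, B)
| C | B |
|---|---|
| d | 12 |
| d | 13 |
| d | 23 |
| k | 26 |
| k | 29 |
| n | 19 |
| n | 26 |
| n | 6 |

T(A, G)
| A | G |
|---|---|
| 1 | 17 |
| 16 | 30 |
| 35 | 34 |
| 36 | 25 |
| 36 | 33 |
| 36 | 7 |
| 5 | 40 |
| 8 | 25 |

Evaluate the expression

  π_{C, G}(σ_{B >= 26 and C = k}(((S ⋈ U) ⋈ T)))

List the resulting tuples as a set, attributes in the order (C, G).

Joining S and U on C yields {(d, 12, v, 12), (d, 12, v, 13), (d, 12, v, 23), (k, 1, k, 26), (k, 1, k, 29), (k, 16, x, 26), (k, 16, x, 29), (k, 36, b, 26), (k, 36, b, 29), (k, 8, c, 26), (k, 8, c, 29)}.
Joining (S ⋈ U) and T on A yields {(k, 1, k, 26, 17), (k, 1, k, 29, 17), (k, 16, x, 26, 30), (k, 16, x, 29, 30), (k, 36, b, 26, 25), (k, 36, b, 26, 33), (k, 36, b, 26, 7), (k, 36, b, 29, 25), (k, 36, b, 29, 33), (k, 36, b, 29, 7), (k, 8, c, 26, 25), (k, 8, c, 29, 25)}.
σ[B >= 26 and C = k]: keep tuples satisfying B >= 26 and C = k → {(k, 1, k, 26, 17), (k, 1, k, 29, 17), (k, 16, x, 26, 30), (k, 16, x, 29, 30), (k, 36, b, 26, 25), (k, 36, b, 26, 33), (k, 36, b, 26, 7), (k, 36, b, 29, 25), (k, 36, b, 29, 33), (k, 36, b, 29, 7), (k, 8, c, 26, 25), (k, 8, c, 29, 25)}
Keep only column(s) C, G (7 duplicate(s) eliminated): {(k, 17), (k, 25), (k, 30), (k, 33), (k, 7)}

{(k, 17), (k, 25), (k, 30), (k, 33), (k, 7)}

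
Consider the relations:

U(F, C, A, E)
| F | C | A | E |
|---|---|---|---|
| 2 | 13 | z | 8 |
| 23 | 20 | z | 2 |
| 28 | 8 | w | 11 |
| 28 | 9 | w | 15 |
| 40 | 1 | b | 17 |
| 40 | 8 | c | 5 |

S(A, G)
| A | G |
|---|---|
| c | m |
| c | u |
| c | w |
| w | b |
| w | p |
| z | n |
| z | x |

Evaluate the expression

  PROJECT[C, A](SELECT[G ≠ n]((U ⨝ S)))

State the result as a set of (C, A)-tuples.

Natural join on A: {(2, 13, z, 8, n), (2, 13, z, 8, x), (23, 20, z, 2, n), (23, 20, z, 2, x), (28, 8, w, 11, b), (28, 8, w, 11, p), (28, 9, w, 15, b), (28, 9, w, 15, p), (40, 8, c, 5, m), (40, 8, c, 5, u), (40, 8, c, 5, w)}
Selection G ≠ n: {(2, 13, z, 8, x), (23, 20, z, 2, x), (28, 8, w, 11, b), (28, 8, w, 11, p), (28, 9, w, 15, b), (28, 9, w, 15, p), (40, 8, c, 5, m), (40, 8, c, 5, u), (40, 8, c, 5, w)}
π_{C, A} gives {(13, z), (20, z), (8, c), (8, w), (9, w)} (4 duplicate(s) eliminated).

{(13, z), (20, z), (8, c), (8, w), (9, w)}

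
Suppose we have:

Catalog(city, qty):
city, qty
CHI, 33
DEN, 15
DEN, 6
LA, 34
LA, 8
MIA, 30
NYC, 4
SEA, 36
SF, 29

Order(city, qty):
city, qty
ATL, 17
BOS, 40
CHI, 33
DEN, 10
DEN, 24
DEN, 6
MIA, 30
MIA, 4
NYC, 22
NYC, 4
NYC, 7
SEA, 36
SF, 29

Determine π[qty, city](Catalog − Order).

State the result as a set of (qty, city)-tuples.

{(15, DEN), (34, LA), (8, LA)}

Set difference of the two operands is {(DEN, 15), (LA, 34), (LA, 8)}.
π[qty, city]: project onto (qty, city) → {(15, DEN), (34, LA), (8, LA)}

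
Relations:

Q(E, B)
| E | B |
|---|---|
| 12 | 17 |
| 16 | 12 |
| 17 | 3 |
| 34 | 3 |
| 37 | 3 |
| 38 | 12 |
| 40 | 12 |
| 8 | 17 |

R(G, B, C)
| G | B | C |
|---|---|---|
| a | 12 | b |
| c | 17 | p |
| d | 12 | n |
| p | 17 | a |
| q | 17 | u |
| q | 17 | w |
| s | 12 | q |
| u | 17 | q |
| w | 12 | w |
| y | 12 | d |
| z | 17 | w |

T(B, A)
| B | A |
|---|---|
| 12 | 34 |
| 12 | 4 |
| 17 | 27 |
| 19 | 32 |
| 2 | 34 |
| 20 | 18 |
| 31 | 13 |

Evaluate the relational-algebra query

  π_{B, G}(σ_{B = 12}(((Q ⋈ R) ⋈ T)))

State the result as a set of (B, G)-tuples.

{(12, a), (12, d), (12, s), (12, w), (12, y)}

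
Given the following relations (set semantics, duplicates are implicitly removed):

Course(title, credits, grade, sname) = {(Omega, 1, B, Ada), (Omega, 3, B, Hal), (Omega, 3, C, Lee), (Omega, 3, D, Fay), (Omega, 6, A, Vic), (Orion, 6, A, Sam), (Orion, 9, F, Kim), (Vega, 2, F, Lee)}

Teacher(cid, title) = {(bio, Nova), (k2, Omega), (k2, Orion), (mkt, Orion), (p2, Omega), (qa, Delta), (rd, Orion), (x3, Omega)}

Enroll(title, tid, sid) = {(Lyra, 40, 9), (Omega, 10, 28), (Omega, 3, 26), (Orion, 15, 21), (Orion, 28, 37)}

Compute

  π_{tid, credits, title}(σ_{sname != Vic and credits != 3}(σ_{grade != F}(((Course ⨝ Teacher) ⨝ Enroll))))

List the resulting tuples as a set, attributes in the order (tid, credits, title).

Joining Course and Teacher on title yields {(Omega, 1, B, Ada, k2), (Omega, 1, B, Ada, p2), (Omega, 1, B, Ada, x3), (Omega, 3, B, Hal, k2), (Omega, 3, B, Hal, p2), (Omega, 3, B, Hal, x3), (Omega, 3, C, Lee, k2), (Omega, 3, C, Lee, p2), (Omega, 3, C, Lee, x3), (Omega, 3, D, Fay, k2), (Omega, 3, D, Fay, p2), (Omega, 3, D, Fay, x3), (Omega, 6, A, Vic, k2), (Omega, 6, A, Vic, p2), (Omega, 6, A, Vic, x3), (Orion, 6, A, Sam, k2), (Orion, 6, A, Sam, mkt), (Orion, 6, A, Sam, rd), (Orion, 9, F, Kim, k2), (Orion, 9, F, Kim, mkt), (Orion, 9, F, Kim, rd)}.
Joining (Course ⨝ Teacher) and Enroll on title yields {(Omega, 1, B, Ada, k2, 10, 28), (Omega, 1, B, Ada, k2, 3, 26), (Omega, 1, B, Ada, p2, 10, 28), (Omega, 1, B, Ada, p2, 3, 26), (Omega, 1, B, Ada, x3, 10, 28), (Omega, 1, B, Ada, x3, 3, 26), (Omega, 3, B, Hal, k2, 10, 28), (Omega, 3, B, Hal, k2, 3, 26), (Omega, 3, B, Hal, p2, 10, 28), (Omega, 3, B, Hal, p2, 3, 26), (Omega, 3, B, Hal, x3, 10, 28), (Omega, 3, B, Hal, x3, 3, 26), (Omega, 3, C, Lee, k2, 10, 28), (Omega, 3, C, Lee, k2, 3, 26), (Omega, 3, C, Lee, p2, 10, 28), (Omega, 3, C, Lee, p2, 3, 26), (Omega, 3, C, Lee, x3, 10, 28), (Omega, 3, C, Lee, x3, 3, 26), (Omega, 3, D, Fay, k2, 10, 28), (Omega, 3, D, Fay, k2, 3, 26), (Omega, 3, D, Fay, p2, 10, 28), (Omega, 3, D, Fay, p2, 3, 26), (Omega, 3, D, Fay, x3, 10, 28), (Omega, 3, D, Fay, x3, 3, 26), (Omega, 6, A, Vic, k2, 10, 28), (Omega, 6, A, Vic, k2, 3, 26), (Omega, 6, A, Vic, p2, 10, 28), (Omega, 6, A, Vic, p2, 3, 26), (Omega, 6, A, Vic, x3, 10, 28), (Omega, 6, A, Vic, x3, 3, 26), (Orion, 6, A, Sam, k2, 15, 21), (Orion, 6, A, Sam, k2, 28, 37), (Orion, 6, A, Sam, mkt, 15, 21), (Orion, 6, A, Sam, mkt, 28, 37), (Orion, 6, A, Sam, rd, 15, 21), (Orion, 6, A, Sam, rd, 28, 37), (Orion, 9, F, Kim, k2, 15, 21), (Orion, 9, F, Kim, k2, 28, 37), (Orion, 9, F, Kim, mkt, 15, 21), (Orion, 9, F, Kim, mkt, 28, 37), (Orion, 9, F, Kim, rd, 15, 21), (Orion, 9, F, Kim, rd, 28, 37)}.
Filtering on grade != F leaves {(Omega, 1, B, Ada, k2, 10, 28), (Omega, 1, B, Ada, k2, 3, 26), (Omega, 1, B, Ada, p2, 10, 28), (Omega, 1, B, Ada, p2, 3, 26), (Omega, 1, B, Ada, x3, 10, 28), (Omega, 1, B, Ada, x3, 3, 26), (Omega, 3, B, Hal, k2, 10, 28), (Omega, 3, B, Hal, k2, 3, 26), (Omega, 3, B, Hal, p2, 10, 28), (Omega, 3, B, Hal, p2, 3, 26), (Omega, 3, B, Hal, x3, 10, 28), (Omega, 3, B, Hal, x3, 3, 26), (Omega, 3, C, Lee, k2, 10, 28), (Omega, 3, C, Lee, k2, 3, 26), (Omega, 3, C, Lee, p2, 10, 28), (Omega, 3, C, Lee, p2, 3, 26), (Omega, 3, C, Lee, x3, 10, 28), (Omega, 3, C, Lee, x3, 3, 26), (Omega, 3, D, Fay, k2, 10, 28), (Omega, 3, D, Fay, k2, 3, 26), (Omega, 3, D, Fay, p2, 10, 28), (Omega, 3, D, Fay, p2, 3, 26), (Omega, 3, D, Fay, x3, 10, 28), (Omega, 3, D, Fay, x3, 3, 26), (Omega, 6, A, Vic, k2, 10, 28), (Omega, 6, A, Vic, k2, 3, 26), (Omega, 6, A, Vic, p2, 10, 28), (Omega, 6, A, Vic, p2, 3, 26), (Omega, 6, A, Vic, x3, 10, 28), (Omega, 6, A, Vic, x3, 3, 26), (Orion, 6, A, Sam, k2, 15, 21), (Orion, 6, A, Sam, k2, 28, 37), (Orion, 6, A, Sam, mkt, 15, 21), (Orion, 6, A, Sam, mkt, 28, 37), (Orion, 6, A, Sam, rd, 15, 21), (Orion, 6, A, Sam, rd, 28, 37)}.
Filtering on sname != Vic and credits != 3 leaves {(Omega, 1, B, Ada, k2, 10, 28), (Omega, 1, B, Ada, k2, 3, 26), (Omega, 1, B, Ada, p2, 10, 28), (Omega, 1, B, Ada, p2, 3, 26), (Omega, 1, B, Ada, x3, 10, 28), (Omega, 1, B, Ada, x3, 3, 26), (Orion, 6, A, Sam, k2, 15, 21), (Orion, 6, A, Sam, k2, 28, 37), (Orion, 6, A, Sam, mkt, 15, 21), (Orion, 6, A, Sam, mkt, 28, 37), (Orion, 6, A, Sam, rd, 15, 21), (Orion, 6, A, Sam, rd, 28, 37)}.
π[tid, credits, title]: project onto (tid, credits, title) (8 duplicate(s) eliminated) → {(10, 1, Omega), (15, 6, Orion), (28, 6, Orion), (3, 1, Omega)}

{(10, 1, Omega), (15, 6, Orion), (28, 6, Orion), (3, 1, Omega)}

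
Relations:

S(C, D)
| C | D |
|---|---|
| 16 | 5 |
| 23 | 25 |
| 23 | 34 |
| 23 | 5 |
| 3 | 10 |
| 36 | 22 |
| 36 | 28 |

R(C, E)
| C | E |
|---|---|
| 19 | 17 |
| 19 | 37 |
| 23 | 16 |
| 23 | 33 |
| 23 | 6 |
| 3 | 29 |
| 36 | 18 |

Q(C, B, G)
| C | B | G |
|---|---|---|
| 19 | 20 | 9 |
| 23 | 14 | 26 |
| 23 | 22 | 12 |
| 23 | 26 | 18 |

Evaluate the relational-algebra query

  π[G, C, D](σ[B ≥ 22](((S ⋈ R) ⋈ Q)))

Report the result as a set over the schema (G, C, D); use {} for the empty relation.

{(12, 23, 25), (12, 23, 34), (12, 23, 5), (18, 23, 25), (18, 23, 34), (18, 23, 5)}

S ⋈ R (natural join on C): {(23, 25, 16), (23, 25, 33), (23, 25, 6), (23, 34, 16), (23, 34, 33), (23, 34, 6), (23, 5, 16), (23, 5, 33), (23, 5, 6), (3, 10, 29), (36, 22, 18), (36, 28, 18)}
(S ⋈ R) ⋈ Q (natural join on C): {(23, 25, 16, 14, 26), (23, 25, 16, 22, 12), (23, 25, 16, 26, 18), (23, 25, 33, 14, 26), (23, 25, 33, 22, 12), (23, 25, 33, 26, 18), (23, 25, 6, 14, 26), (23, 25, 6, 22, 12), (23, 25, 6, 26, 18), (23, 34, 16, 14, 26), (23, 34, 16, 22, 12), (23, 34, 16, 26, 18), (23, 34, 33, 14, 26), (23, 34, 33, 22, 12), (23, 34, 33, 26, 18), (23, 34, 6, 14, 26), (23, 34, 6, 22, 12), (23, 34, 6, 26, 18), (23, 5, 16, 14, 26), (23, 5, 16, 22, 12), (23, 5, 16, 26, 18), (23, 5, 33, 14, 26), (23, 5, 33, 22, 12), (23, 5, 33, 26, 18), (23, 5, 6, 14, 26), (23, 5, 6, 22, 12), (23, 5, 6, 26, 18)}
Apply σ_{B ≥ 22}; surviving tuples: {(23, 25, 16, 22, 12), (23, 25, 16, 26, 18), (23, 25, 33, 22, 12), (23, 25, 33, 26, 18), (23, 25, 6, 22, 12), (23, 25, 6, 26, 18), (23, 34, 16, 22, 12), (23, 34, 16, 26, 18), (23, 34, 33, 22, 12), (23, 34, 33, 26, 18), (23, 34, 6, 22, 12), (23, 34, 6, 26, 18), (23, 5, 16, 22, 12), (23, 5, 16, 26, 18), (23, 5, 33, 22, 12), (23, 5, 33, 26, 18), (23, 5, 6, 22, 12), (23, 5, 6, 26, 18)}
π[G, C, D]: project onto (G, C, D) (12 duplicate(s) eliminated) → {(12, 23, 25), (12, 23, 34), (12, 23, 5), (18, 23, 25), (18, 23, 34), (18, 23, 5)}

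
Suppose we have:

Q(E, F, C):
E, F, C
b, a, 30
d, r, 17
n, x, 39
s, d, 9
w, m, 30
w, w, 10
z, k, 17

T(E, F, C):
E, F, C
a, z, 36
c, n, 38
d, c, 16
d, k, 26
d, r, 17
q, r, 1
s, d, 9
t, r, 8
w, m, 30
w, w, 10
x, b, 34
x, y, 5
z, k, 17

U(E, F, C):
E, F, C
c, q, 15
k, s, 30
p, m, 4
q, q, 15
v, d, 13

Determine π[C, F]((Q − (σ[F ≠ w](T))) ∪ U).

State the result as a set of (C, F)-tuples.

Selection F ≠ w: {(a, z, 36), (c, n, 38), (d, c, 16), (d, k, 26), (d, r, 17), (q, r, 1), (s, d, 9), (t, r, 8), (w, m, 30), (x, b, 34), (x, y, 5), (z, k, 17)}
Difference: {(b, a, 30), (d, r, 17), (n, x, 39), (s, d, 9), (w, m, 30), (w, w, 10), (z, k, 17)} with {(a, z, 36), (c, n, 38), (d, c, 16), (d, k, 26), (d, r, 17), (q, r, 1), (s, d, 9), (t, r, 8), (w, m, 30), (x, b, 34), (x, y, 5), (z, k, 17)} → {(b, a, 30), (n, x, 39), (w, w, 10)}
Union: {(b, a, 30), (n, x, 39), (w, w, 10)} with {(c, q, 15), (k, s, 30), (p, m, 4), (q, q, 15), (v, d, 13)} → {(b, a, 30), (c, q, 15), (k, s, 30), (n, x, 39), (p, m, 4), (q, q, 15), (v, d, 13), (w, w, 10)}
π_{C, F} gives {(10, w), (13, d), (15, q), (30, a), (30, s), (39, x), (4, m)} (1 duplicate(s) eliminated).

{(10, w), (13, d), (15, q), (30, a), (30, s), (39, x), (4, m)}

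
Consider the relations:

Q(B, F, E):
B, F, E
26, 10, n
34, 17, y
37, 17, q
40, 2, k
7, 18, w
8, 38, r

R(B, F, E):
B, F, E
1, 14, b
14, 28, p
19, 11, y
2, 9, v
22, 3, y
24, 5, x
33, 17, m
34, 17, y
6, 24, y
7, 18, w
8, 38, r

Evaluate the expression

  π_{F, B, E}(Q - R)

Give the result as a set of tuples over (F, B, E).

{(10, 26, n), (17, 37, q), (2, 40, k)}

Difference: {(26, 10, n), (34, 17, y), (37, 17, q), (40, 2, k), (7, 18, w), (8, 38, r)} with {(1, 14, b), (14, 28, p), (19, 11, y), (2, 9, v), (22, 3, y), (24, 5, x), (33, 17, m), (34, 17, y), (6, 24, y), (7, 18, w), (8, 38, r)} → {(26, 10, n), (37, 17, q), (40, 2, k)}
π_{F, B, E} gives {(10, 26, n), (17, 37, q), (2, 40, k)}.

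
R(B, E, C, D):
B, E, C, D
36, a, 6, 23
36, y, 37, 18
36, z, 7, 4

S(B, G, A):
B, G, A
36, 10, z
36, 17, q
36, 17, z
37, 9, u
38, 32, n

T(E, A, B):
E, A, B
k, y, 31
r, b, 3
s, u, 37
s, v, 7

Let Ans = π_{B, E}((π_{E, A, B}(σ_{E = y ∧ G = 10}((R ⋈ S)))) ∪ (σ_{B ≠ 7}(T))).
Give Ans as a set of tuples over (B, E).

R ⋈ S (natural join on B): {(36, a, 6, 23, 10, z), (36, a, 6, 23, 17, q), (36, a, 6, 23, 17, z), (36, y, 37, 18, 10, z), (36, y, 37, 18, 17, q), (36, y, 37, 18, 17, z), (36, z, 7, 4, 10, z), (36, z, 7, 4, 17, q), (36, z, 7, 4, 17, z)}
Apply σ_{E = y ∧ G = 10}; surviving tuples: {(36, y, 37, 18, 10, z)}
π[E, A, B]: project onto (E, A, B) → {(y, z, 36)}
Apply σ_{B ≠ 7}; surviving tuples: {(k, y, 31), (r, b, 3), (s, u, 37)}
Taking the union: {(k, y, 31), (r, b, 3), (s, u, 37), (y, z, 36)}
π[B, E]: project onto (B, E) → {(3, r), (31, k), (36, y), (37, s)}

{(3, r), (31, k), (36, y), (37, s)}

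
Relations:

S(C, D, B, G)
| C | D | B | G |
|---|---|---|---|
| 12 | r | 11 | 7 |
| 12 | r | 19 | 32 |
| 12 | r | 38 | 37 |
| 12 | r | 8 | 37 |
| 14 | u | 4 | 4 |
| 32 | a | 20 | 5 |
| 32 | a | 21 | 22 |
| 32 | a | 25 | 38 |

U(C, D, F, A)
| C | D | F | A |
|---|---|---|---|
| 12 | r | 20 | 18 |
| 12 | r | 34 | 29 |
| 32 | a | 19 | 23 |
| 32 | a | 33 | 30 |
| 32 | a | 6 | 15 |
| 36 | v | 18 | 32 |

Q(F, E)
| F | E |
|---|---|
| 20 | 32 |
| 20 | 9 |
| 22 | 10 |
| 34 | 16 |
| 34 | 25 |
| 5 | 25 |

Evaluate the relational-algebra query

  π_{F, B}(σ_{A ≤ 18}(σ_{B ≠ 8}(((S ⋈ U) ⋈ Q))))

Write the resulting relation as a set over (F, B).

{(20, 11), (20, 19), (20, 38)}

Joining S and U on C, D yields {(12, r, 11, 7, 20, 18), (12, r, 11, 7, 34, 29), (12, r, 19, 32, 20, 18), (12, r, 19, 32, 34, 29), (12, r, 38, 37, 20, 18), (12, r, 38, 37, 34, 29), (12, r, 8, 37, 20, 18), (12, r, 8, 37, 34, 29), (32, a, 20, 5, 19, 23), (32, a, 20, 5, 33, 30), (32, a, 20, 5, 6, 15), (32, a, 21, 22, 19, 23), (32, a, 21, 22, 33, 30), (32, a, 21, 22, 6, 15), (32, a, 25, 38, 19, 23), (32, a, 25, 38, 33, 30), (32, a, 25, 38, 6, 15)}.
Joining (S ⋈ U) and Q on F yields {(12, r, 11, 7, 20, 18, 32), (12, r, 11, 7, 20, 18, 9), (12, r, 11, 7, 34, 29, 16), (12, r, 11, 7, 34, 29, 25), (12, r, 19, 32, 20, 18, 32), (12, r, 19, 32, 20, 18, 9), (12, r, 19, 32, 34, 29, 16), (12, r, 19, 32, 34, 29, 25), (12, r, 38, 37, 20, 18, 32), (12, r, 38, 37, 20, 18, 9), (12, r, 38, 37, 34, 29, 16), (12, r, 38, 37, 34, 29, 25), (12, r, 8, 37, 20, 18, 32), (12, r, 8, 37, 20, 18, 9), (12, r, 8, 37, 34, 29, 16), (12, r, 8, 37, 34, 29, 25)}.
Selection B ≠ 8: {(12, r, 11, 7, 20, 18, 32), (12, r, 11, 7, 20, 18, 9), (12, r, 11, 7, 34, 29, 16), (12, r, 11, 7, 34, 29, 25), (12, r, 19, 32, 20, 18, 32), (12, r, 19, 32, 20, 18, 9), (12, r, 19, 32, 34, 29, 16), (12, r, 19, 32, 34, 29, 25), (12, r, 38, 37, 20, 18, 32), (12, r, 38, 37, 20, 18, 9), (12, r, 38, 37, 34, 29, 16), (12, r, 38, 37, 34, 29, 25)}
Selection A ≤ 18: {(12, r, 11, 7, 20, 18, 32), (12, r, 11, 7, 20, 18, 9), (12, r, 19, 32, 20, 18, 32), (12, r, 19, 32, 20, 18, 9), (12, r, 38, 37, 20, 18, 32), (12, r, 38, 37, 20, 18, 9)}
π_{F, B} gives {(20, 11), (20, 19), (20, 38)} (3 duplicate(s) eliminated).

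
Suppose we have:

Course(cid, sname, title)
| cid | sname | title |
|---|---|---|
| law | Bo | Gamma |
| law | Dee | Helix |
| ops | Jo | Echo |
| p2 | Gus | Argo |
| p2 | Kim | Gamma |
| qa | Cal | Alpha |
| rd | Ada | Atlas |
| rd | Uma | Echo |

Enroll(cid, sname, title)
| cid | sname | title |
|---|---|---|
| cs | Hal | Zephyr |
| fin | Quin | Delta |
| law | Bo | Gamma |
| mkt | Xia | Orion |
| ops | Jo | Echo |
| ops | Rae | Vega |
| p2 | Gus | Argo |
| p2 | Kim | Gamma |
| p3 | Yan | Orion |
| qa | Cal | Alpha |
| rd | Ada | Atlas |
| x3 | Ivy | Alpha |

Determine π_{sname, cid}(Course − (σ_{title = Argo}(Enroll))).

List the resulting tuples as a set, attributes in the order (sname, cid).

Selection title = Argo: {(p2, Gus, Argo)}
Set difference of the two operands is {(law, Bo, Gamma), (law, Dee, Helix), (ops, Jo, Echo), (p2, Kim, Gamma), (qa, Cal, Alpha), (rd, Ada, Atlas), (rd, Uma, Echo)}.
π[sname, cid]: project onto (sname, cid) → {(Ada, rd), (Bo, law), (Cal, qa), (Dee, law), (Jo, ops), (Kim, p2), (Uma, rd)}

{(Ada, rd), (Bo, law), (Cal, qa), (Dee, law), (Jo, ops), (Kim, p2), (Uma, rd)}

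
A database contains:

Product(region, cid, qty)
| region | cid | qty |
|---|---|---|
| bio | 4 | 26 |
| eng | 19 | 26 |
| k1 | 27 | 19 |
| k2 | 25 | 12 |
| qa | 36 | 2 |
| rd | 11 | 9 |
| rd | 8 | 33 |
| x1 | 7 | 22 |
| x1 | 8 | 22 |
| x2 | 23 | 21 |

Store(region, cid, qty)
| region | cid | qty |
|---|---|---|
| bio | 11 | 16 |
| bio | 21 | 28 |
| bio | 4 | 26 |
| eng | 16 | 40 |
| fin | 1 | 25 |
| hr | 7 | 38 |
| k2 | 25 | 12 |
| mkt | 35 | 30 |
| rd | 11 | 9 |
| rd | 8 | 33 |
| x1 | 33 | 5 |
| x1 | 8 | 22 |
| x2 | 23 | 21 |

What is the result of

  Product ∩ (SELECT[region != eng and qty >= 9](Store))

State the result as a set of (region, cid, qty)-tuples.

{(bio, 4, 26), (k2, 25, 12), (rd, 11, 9), (rd, 8, 33), (x1, 8, 22), (x2, 23, 21)}

Apply σ_{region != eng and qty >= 9}; surviving tuples: {(bio, 11, 16), (bio, 21, 28), (bio, 4, 26), (fin, 1, 25), (hr, 7, 38), (k2, 25, 12), (mkt, 35, 30), (rd, 11, 9), (rd, 8, 33), (x1, 8, 22), (x2, 23, 21)}
Taking the intersection: {(bio, 4, 26), (k2, 25, 12), (rd, 11, 9), (rd, 8, 33), (x1, 8, 22), (x2, 23, 21)}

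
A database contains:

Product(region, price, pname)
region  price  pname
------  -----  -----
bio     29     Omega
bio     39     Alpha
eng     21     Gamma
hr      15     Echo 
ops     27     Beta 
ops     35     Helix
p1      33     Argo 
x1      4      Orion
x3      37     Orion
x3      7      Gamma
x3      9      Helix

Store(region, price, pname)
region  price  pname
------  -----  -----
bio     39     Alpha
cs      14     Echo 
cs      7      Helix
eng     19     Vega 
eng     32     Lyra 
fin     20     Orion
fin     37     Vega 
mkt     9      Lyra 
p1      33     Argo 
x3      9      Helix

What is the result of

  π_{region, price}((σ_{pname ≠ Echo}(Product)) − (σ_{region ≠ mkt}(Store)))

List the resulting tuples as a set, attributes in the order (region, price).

{(bio, 29), (eng, 21), (ops, 27), (ops, 35), (x1, 4), (x3, 37), (x3, 7)}

Selection pname ≠ Echo: {(bio, 29, Omega), (bio, 39, Alpha), (eng, 21, Gamma), (ops, 27, Beta), (ops, 35, Helix), (p1, 33, Argo), (x1, 4, Orion), (x3, 37, Orion), (x3, 7, Gamma), (x3, 9, Helix)}
Selection region ≠ mkt: {(bio, 39, Alpha), (cs, 14, Echo), (cs, 7, Helix), (eng, 19, Vega), (eng, 32, Lyra), (fin, 20, Orion), (fin, 37, Vega), (p1, 33, Argo), (x3, 9, Helix)}
Difference: {(bio, 29, Omega), (bio, 39, Alpha), (eng, 21, Gamma), (ops, 27, Beta), (ops, 35, Helix), (p1, 33, Argo), (x1, 4, Orion), (x3, 37, Orion), (x3, 7, Gamma), (x3, 9, Helix)} with {(bio, 39, Alpha), (cs, 14, Echo), (cs, 7, Helix), (eng, 19, Vega), (eng, 32, Lyra), (fin, 20, Orion), (fin, 37, Vega), (p1, 33, Argo), (x3, 9, Helix)} → {(bio, 29, Omega), (eng, 21, Gamma), (ops, 27, Beta), (ops, 35, Helix), (x1, 4, Orion), (x3, 37, Orion), (x3, 7, Gamma)}
π_{region, price} gives {(bio, 29), (eng, 21), (ops, 27), (ops, 35), (x1, 4), (x3, 37), (x3, 7)}.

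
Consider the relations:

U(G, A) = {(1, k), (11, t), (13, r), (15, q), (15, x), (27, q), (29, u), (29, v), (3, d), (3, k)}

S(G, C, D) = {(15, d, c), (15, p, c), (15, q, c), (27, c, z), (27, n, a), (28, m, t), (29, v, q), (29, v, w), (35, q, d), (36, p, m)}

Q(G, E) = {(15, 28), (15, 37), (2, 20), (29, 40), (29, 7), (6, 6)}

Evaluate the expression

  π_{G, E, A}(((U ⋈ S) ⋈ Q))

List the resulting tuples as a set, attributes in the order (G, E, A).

{(15, 28, q), (15, 28, x), (15, 37, q), (15, 37, x), (29, 40, u), (29, 40, v), (29, 7, u), (29, 7, v)}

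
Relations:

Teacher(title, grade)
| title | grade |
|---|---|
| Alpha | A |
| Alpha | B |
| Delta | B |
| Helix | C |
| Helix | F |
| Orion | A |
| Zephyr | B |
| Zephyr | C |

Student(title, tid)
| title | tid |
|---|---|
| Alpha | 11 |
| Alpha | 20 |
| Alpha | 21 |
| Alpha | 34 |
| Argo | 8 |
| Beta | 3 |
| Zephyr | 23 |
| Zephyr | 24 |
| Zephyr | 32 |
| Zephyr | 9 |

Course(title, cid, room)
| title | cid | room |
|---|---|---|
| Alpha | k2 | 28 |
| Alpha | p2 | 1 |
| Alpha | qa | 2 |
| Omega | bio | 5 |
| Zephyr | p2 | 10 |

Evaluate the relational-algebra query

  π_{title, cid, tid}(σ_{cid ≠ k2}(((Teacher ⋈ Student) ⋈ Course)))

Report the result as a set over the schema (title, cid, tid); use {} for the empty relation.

{(Alpha, p2, 11), (Alpha, p2, 20), (Alpha, p2, 21), (Alpha, p2, 34), (Alpha, qa, 11), (Alpha, qa, 20), (Alpha, qa, 21), (Alpha, qa, 34), (Zephyr, p2, 23), (Zephyr, p2, 24), (Zephyr, p2, 32), (Zephyr, p2, 9)}

Teacher ⋈ Student (natural join on title): {(Alpha, A, 11), (Alpha, A, 20), (Alpha, A, 21), (Alpha, A, 34), (Alpha, B, 11), (Alpha, B, 20), (Alpha, B, 21), (Alpha, B, 34), (Zephyr, B, 23), (Zephyr, B, 24), (Zephyr, B, 32), (Zephyr, B, 9), (Zephyr, C, 23), (Zephyr, C, 24), (Zephyr, C, 32), (Zephyr, C, 9)}
(Teacher ⋈ Student) ⋈ Course (natural join on title): {(Alpha, A, 11, k2, 28), (Alpha, A, 11, p2, 1), (Alpha, A, 11, qa, 2), (Alpha, A, 20, k2, 28), (Alpha, A, 20, p2, 1), (Alpha, A, 20, qa, 2), (Alpha, A, 21, k2, 28), (Alpha, A, 21, p2, 1), (Alpha, A, 21, qa, 2), (Alpha, A, 34, k2, 28), (Alpha, A, 34, p2, 1), (Alpha, A, 34, qa, 2), (Alpha, B, 11, k2, 28), (Alpha, B, 11, p2, 1), (Alpha, B, 11, qa, 2), (Alpha, B, 20, k2, 28), (Alpha, B, 20, p2, 1), (Alpha, B, 20, qa, 2), (Alpha, B, 21, k2, 28), (Alpha, B, 21, p2, 1), (Alpha, B, 21, qa, 2), (Alpha, B, 34, k2, 28), (Alpha, B, 34, p2, 1), (Alpha, B, 34, qa, 2), (Zephyr, B, 23, p2, 10), (Zephyr, B, 24, p2, 10), (Zephyr, B, 32, p2, 10), (Zephyr, B, 9, p2, 10), (Zephyr, C, 23, p2, 10), (Zephyr, C, 24, p2, 10), (Zephyr, C, 32, p2, 10), (Zephyr, C, 9, p2, 10)}
Apply σ_{cid ≠ k2}; surviving tuples: {(Alpha, A, 11, p2, 1), (Alpha, A, 11, qa, 2), (Alpha, A, 20, p2, 1), (Alpha, A, 20, qa, 2), (Alpha, A, 21, p2, 1), (Alpha, A, 21, qa, 2), (Alpha, A, 34, p2, 1), (Alpha, A, 34, qa, 2), (Alpha, B, 11, p2, 1), (Alpha, B, 11, qa, 2), (Alpha, B, 20, p2, 1), (Alpha, B, 20, qa, 2), (Alpha, B, 21, p2, 1), (Alpha, B, 21, qa, 2), (Alpha, B, 34, p2, 1), (Alpha, B, 34, qa, 2), (Zephyr, B, 23, p2, 10), (Zephyr, B, 24, p2, 10), (Zephyr, B, 32, p2, 10), (Zephyr, B, 9, p2, 10), (Zephyr, C, 23, p2, 10), (Zephyr, C, 24, p2, 10), (Zephyr, C, 32, p2, 10), (Zephyr, C, 9, p2, 10)}
Projecting to title, cid, tid (12 duplicate(s) eliminated): {(Alpha, p2, 11), (Alpha, p2, 20), (Alpha, p2, 21), (Alpha, p2, 34), (Alpha, qa, 11), (Alpha, qa, 20), (Alpha, qa, 21), (Alpha, qa, 34), (Zephyr, p2, 23), (Zephyr, p2, 24), (Zephyr, p2, 32), (Zephyr, p2, 9)}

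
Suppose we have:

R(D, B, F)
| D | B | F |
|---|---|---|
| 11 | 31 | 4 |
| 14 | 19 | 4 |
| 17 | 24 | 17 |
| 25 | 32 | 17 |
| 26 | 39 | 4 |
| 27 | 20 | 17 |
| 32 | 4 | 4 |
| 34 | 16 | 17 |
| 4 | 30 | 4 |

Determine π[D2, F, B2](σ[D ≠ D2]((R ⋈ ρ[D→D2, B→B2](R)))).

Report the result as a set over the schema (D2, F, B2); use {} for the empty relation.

{(11, 4, 31), (14, 4, 19), (17, 17, 24), (25, 17, 32), (26, 4, 39), (27, 17, 20), (32, 4, 4), (34, 17, 16), (4, 4, 30)}

ρ[D→D2, B→B2]: schema becomes (D2, B2, F); tuples unchanged.
Natural join on F: {(11, 31, 4, 11, 31), (11, 31, 4, 14, 19), (11, 31, 4, 26, 39), (11, 31, 4, 32, 4), (11, 31, 4, 4, 30), (14, 19, 4, 11, 31), (14, 19, 4, 14, 19), (14, 19, 4, 26, 39), (14, 19, 4, 32, 4), (14, 19, 4, 4, 30), (17, 24, 17, 17, 24), (17, 24, 17, 25, 32), (17, 24, 17, 27, 20), (17, 24, 17, 34, 16), (25, 32, 17, 17, 24), (25, 32, 17, 25, 32), (25, 32, 17, 27, 20), (25, 32, 17, 34, 16), (26, 39, 4, 11, 31), (26, 39, 4, 14, 19), (26, 39, 4, 26, 39), (26, 39, 4, 32, 4), (26, 39, 4, 4, 30), (27, 20, 17, 17, 24), (27, 20, 17, 25, 32), (27, 20, 17, 27, 20), (27, 20, 17, 34, 16), (32, 4, 4, 11, 31), (32, 4, 4, 14, 19), (32, 4, 4, 26, 39), (32, 4, 4, 32, 4), (32, 4, 4, 4, 30), (34, 16, 17, 17, 24), (34, 16, 17, 25, 32), (34, 16, 17, 27, 20), (34, 16, 17, 34, 16), (4, 30, 4, 11, 31), (4, 30, 4, 14, 19), (4, 30, 4, 26, 39), (4, 30, 4, 32, 4), (4, 30, 4, 4, 30)}
σ[D ≠ D2]: keep tuples satisfying D ≠ D2 → {(11, 31, 4, 14, 19), (11, 31, 4, 26, 39), (11, 31, 4, 32, 4), (11, 31, 4, 4, 30), (14, 19, 4, 11, 31), (14, 19, 4, 26, 39), (14, 19, 4, 32, 4), (14, 19, 4, 4, 30), (17, 24, 17, 25, 32), (17, 24, 17, 27, 20), (17, 24, 17, 34, 16), (25, 32, 17, 17, 24), (25, 32, 17, 27, 20), (25, 32, 17, 34, 16), (26, 39, 4, 11, 31), (26, 39, 4, 14, 19), (26, 39, 4, 32, 4), (26, 39, 4, 4, 30), (27, 20, 17, 17, 24), (27, 20, 17, 25, 32), (27, 20, 17, 34, 16), (32, 4, 4, 11, 31), (32, 4, 4, 14, 19), (32, 4, 4, 26, 39), (32, 4, 4, 4, 30), (34, 16, 17, 17, 24), (34, 16, 17, 25, 32), (34, 16, 17, 27, 20), (4, 30, 4, 11, 31), (4, 30, 4, 14, 19), (4, 30, 4, 26, 39), (4, 30, 4, 32, 4)}
Projecting to D2, F, B2 (23 duplicate(s) eliminated): {(11, 4, 31), (14, 4, 19), (17, 17, 24), (25, 17, 32), (26, 4, 39), (27, 17, 20), (32, 4, 4), (34, 17, 16), (4, 4, 30)}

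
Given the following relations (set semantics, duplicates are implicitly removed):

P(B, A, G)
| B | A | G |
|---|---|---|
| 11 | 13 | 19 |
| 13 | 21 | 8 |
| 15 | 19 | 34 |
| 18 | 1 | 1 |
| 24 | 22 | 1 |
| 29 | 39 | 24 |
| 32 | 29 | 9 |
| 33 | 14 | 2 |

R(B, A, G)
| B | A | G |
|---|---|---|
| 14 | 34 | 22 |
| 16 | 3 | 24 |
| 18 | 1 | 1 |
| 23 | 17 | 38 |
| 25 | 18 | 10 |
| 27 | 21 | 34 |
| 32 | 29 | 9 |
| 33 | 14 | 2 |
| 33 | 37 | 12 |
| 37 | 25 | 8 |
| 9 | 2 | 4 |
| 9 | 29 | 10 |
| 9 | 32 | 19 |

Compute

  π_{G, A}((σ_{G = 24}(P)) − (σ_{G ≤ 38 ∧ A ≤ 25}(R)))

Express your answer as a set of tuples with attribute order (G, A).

{(24, 39)}

σ[G = 24]: keep tuples satisfying G = 24 → {(29, 39, 24)}
σ[G ≤ 38 ∧ A ≤ 25]: keep tuples satisfying G ≤ 38 ∧ A ≤ 25 → {(16, 3, 24), (18, 1, 1), (23, 17, 38), (25, 18, 10), (27, 21, 34), (33, 14, 2), (37, 25, 8), (9, 2, 4)}
Set difference of the two operands is {(29, 39, 24)}.
Projecting to G, A: {(24, 39)}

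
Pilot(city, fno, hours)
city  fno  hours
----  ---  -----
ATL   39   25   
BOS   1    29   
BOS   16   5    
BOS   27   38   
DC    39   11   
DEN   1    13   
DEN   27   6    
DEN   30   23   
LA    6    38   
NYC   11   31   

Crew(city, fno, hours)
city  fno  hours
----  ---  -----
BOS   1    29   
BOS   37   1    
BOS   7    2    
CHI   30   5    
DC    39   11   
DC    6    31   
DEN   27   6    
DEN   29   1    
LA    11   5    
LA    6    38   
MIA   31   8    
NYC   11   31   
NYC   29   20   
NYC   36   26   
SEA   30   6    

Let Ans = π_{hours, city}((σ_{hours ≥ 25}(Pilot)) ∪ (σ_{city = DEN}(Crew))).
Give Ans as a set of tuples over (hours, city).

Selection hours ≥ 25: {(ATL, 39, 25), (BOS, 1, 29), (BOS, 27, 38), (LA, 6, 38), (NYC, 11, 31)}
Selection city = DEN: {(DEN, 27, 6), (DEN, 29, 1)}
Set union of the two operands is {(ATL, 39, 25), (BOS, 1, 29), (BOS, 27, 38), (DEN, 27, 6), (DEN, 29, 1), (LA, 6, 38), (NYC, 11, 31)}.
Projecting to hours, city: {(1, DEN), (25, ATL), (29, BOS), (31, NYC), (38, BOS), (38, LA), (6, DEN)}

{(1, DEN), (25, ATL), (29, BOS), (31, NYC), (38, BOS), (38, LA), (6, DEN)}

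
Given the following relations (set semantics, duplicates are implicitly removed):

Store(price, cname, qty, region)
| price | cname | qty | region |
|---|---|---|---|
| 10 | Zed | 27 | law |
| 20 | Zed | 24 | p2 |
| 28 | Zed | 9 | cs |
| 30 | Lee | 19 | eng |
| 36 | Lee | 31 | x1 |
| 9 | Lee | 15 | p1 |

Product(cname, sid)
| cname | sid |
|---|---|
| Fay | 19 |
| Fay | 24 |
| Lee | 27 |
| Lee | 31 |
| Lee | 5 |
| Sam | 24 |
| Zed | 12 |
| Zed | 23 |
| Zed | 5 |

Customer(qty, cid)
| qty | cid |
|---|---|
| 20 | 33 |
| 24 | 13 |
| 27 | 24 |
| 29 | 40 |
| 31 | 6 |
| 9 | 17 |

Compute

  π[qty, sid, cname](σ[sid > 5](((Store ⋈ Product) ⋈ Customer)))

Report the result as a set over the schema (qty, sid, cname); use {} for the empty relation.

{(24, 12, Zed), (24, 23, Zed), (27, 12, Zed), (27, 23, Zed), (31, 27, Lee), (31, 31, Lee), (9, 12, Zed), (9, 23, Zed)}

Joining Store and Product on cname yields {(10, Zed, 27, law, 12), (10, Zed, 27, law, 23), (10, Zed, 27, law, 5), (20, Zed, 24, p2, 12), (20, Zed, 24, p2, 23), (20, Zed, 24, p2, 5), (28, Zed, 9, cs, 12), (28, Zed, 9, cs, 23), (28, Zed, 9, cs, 5), (30, Lee, 19, eng, 27), (30, Lee, 19, eng, 31), (30, Lee, 19, eng, 5), (36, Lee, 31, x1, 27), (36, Lee, 31, x1, 31), (36, Lee, 31, x1, 5), (9, Lee, 15, p1, 27), (9, Lee, 15, p1, 31), (9, Lee, 15, p1, 5)}.
Joining (Store ⋈ Product) and Customer on qty yields {(10, Zed, 27, law, 12, 24), (10, Zed, 27, law, 23, 24), (10, Zed, 27, law, 5, 24), (20, Zed, 24, p2, 12, 13), (20, Zed, 24, p2, 23, 13), (20, Zed, 24, p2, 5, 13), (28, Zed, 9, cs, 12, 17), (28, Zed, 9, cs, 23, 17), (28, Zed, 9, cs, 5, 17), (36, Lee, 31, x1, 27, 6), (36, Lee, 31, x1, 31, 6), (36, Lee, 31, x1, 5, 6)}.
Apply σ_{sid > 5}; surviving tuples: {(10, Zed, 27, law, 12, 24), (10, Zed, 27, law, 23, 24), (20, Zed, 24, p2, 12, 13), (20, Zed, 24, p2, 23, 13), (28, Zed, 9, cs, 12, 17), (28, Zed, 9, cs, 23, 17), (36, Lee, 31, x1, 27, 6), (36, Lee, 31, x1, 31, 6)}
π_{qty, sid, cname} gives {(24, 12, Zed), (24, 23, Zed), (27, 12, Zed), (27, 23, Zed), (31, 27, Lee), (31, 31, Lee), (9, 12, Zed), (9, 23, Zed)}.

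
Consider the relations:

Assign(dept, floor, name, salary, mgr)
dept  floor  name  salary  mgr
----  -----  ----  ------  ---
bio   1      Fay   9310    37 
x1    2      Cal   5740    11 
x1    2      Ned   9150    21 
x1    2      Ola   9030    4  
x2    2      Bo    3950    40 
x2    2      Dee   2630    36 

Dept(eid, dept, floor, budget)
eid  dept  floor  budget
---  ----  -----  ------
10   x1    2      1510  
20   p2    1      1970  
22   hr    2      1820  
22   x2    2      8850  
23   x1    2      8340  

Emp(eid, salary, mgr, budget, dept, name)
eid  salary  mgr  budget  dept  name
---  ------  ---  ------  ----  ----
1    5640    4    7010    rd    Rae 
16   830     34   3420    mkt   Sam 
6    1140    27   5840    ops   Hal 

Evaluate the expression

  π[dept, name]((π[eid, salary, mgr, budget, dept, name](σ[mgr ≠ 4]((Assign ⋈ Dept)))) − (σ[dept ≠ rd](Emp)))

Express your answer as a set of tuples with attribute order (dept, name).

{(x1, Cal), (x1, Ned), (x2, Bo), (x2, Dee)}

Natural join on dept, floor: {(x1, 2, Cal, 5740, 11, 10, 1510), (x1, 2, Cal, 5740, 11, 23, 8340), (x1, 2, Ned, 9150, 21, 10, 1510), (x1, 2, Ned, 9150, 21, 23, 8340), (x1, 2, Ola, 9030, 4, 10, 1510), (x1, 2, Ola, 9030, 4, 23, 8340), (x2, 2, Bo, 3950, 40, 22, 8850), (x2, 2, Dee, 2630, 36, 22, 8850)}
Filtering on mgr ≠ 4 leaves {(x1, 2, Cal, 5740, 11, 10, 1510), (x1, 2, Cal, 5740, 11, 23, 8340), (x1, 2, Ned, 9150, 21, 10, 1510), (x1, 2, Ned, 9150, 21, 23, 8340), (x2, 2, Bo, 3950, 40, 22, 8850), (x2, 2, Dee, 2630, 36, 22, 8850)}.
π_{eid, salary, mgr, budget, dept, name} gives {(10, 5740, 11, 1510, x1, Cal), (10, 9150, 21, 1510, x1, Ned), (22, 2630, 36, 8850, x2, Dee), (22, 3950, 40, 8850, x2, Bo), (23, 5740, 11, 8340, x1, Cal), (23, 9150, 21, 8340, x1, Ned)}.
Filtering on dept ≠ rd leaves {(16, 830, 34, 3420, mkt, Sam), (6, 1140, 27, 5840, ops, Hal)}.
Difference: {(10, 5740, 11, 1510, x1, Cal), (10, 9150, 21, 1510, x1, Ned), (22, 2630, 36, 8850, x2, Dee), (22, 3950, 40, 8850, x2, Bo), (23, 5740, 11, 8340, x1, Cal), (23, 9150, 21, 8340, x1, Ned)} with {(16, 830, 34, 3420, mkt, Sam), (6, 1140, 27, 5840, ops, Hal)} → {(10, 5740, 11, 1510, x1, Cal), (10, 9150, 21, 1510, x1, Ned), (22, 2630, 36, 8850, x2, Dee), (22, 3950, 40, 8850, x2, Bo), (23, 5740, 11, 8340, x1, Cal), (23, 9150, 21, 8340, x1, Ned)}
π_{dept, name} gives {(x1, Cal), (x1, Ned), (x2, Bo), (x2, Dee)} (2 duplicate(s) eliminated).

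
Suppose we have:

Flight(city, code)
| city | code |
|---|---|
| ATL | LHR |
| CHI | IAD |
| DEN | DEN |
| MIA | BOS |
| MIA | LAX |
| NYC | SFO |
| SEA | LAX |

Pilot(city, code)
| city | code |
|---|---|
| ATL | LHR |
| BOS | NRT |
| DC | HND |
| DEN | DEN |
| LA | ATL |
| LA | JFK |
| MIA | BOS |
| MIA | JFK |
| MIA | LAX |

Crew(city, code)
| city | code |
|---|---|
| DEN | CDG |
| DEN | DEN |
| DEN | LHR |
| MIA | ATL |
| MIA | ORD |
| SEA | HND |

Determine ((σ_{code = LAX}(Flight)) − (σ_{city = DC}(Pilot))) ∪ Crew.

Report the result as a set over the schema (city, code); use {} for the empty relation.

{(DEN, CDG), (DEN, DEN), (DEN, LHR), (MIA, ATL), (MIA, LAX), (MIA, ORD), (SEA, HND), (SEA, LAX)}

Filtering on code = LAX leaves {(MIA, LAX), (SEA, LAX)}.
Filtering on city = DC leaves {(DC, HND)}.
Taking the difference: {(MIA, LAX), (SEA, LAX)}
Taking the union: {(DEN, CDG), (DEN, DEN), (DEN, LHR), (MIA, ATL), (MIA, LAX), (MIA, ORD), (SEA, HND), (SEA, LAX)}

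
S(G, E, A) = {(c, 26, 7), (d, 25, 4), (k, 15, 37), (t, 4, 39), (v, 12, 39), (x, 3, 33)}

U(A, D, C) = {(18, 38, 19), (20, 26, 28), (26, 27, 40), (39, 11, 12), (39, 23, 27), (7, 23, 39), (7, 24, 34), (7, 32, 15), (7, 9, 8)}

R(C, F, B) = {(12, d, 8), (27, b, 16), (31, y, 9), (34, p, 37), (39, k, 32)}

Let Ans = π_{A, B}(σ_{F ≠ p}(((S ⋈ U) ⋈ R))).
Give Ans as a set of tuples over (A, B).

{(39, 16), (39, 8), (7, 32)}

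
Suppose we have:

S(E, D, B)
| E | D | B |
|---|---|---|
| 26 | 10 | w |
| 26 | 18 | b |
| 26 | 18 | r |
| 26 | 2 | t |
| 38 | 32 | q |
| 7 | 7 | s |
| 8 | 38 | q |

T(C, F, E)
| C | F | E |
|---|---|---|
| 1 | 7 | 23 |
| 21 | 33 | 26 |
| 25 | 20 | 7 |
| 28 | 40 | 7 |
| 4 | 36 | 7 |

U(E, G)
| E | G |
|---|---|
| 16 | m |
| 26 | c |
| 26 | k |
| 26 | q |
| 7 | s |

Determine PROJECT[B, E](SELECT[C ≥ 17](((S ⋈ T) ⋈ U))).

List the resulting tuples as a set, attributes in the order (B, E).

{(b, 26), (r, 26), (s, 7), (t, 26), (w, 26)}

S ⋈ T (natural join on E): {(26, 10, w, 21, 33), (26, 18, b, 21, 33), (26, 18, r, 21, 33), (26, 2, t, 21, 33), (7, 7, s, 25, 20), (7, 7, s, 28, 40), (7, 7, s, 4, 36)}
(S ⋈ T) ⋈ U (natural join on E): {(26, 10, w, 21, 33, c), (26, 10, w, 21, 33, k), (26, 10, w, 21, 33, q), (26, 18, b, 21, 33, c), (26, 18, b, 21, 33, k), (26, 18, b, 21, 33, q), (26, 18, r, 21, 33, c), (26, 18, r, 21, 33, k), (26, 18, r, 21, 33, q), (26, 2, t, 21, 33, c), (26, 2, t, 21, 33, k), (26, 2, t, 21, 33, q), (7, 7, s, 25, 20, s), (7, 7, s, 28, 40, s), (7, 7, s, 4, 36, s)}
Selection C ≥ 17: {(26, 10, w, 21, 33, c), (26, 10, w, 21, 33, k), (26, 10, w, 21, 33, q), (26, 18, b, 21, 33, c), (26, 18, b, 21, 33, k), (26, 18, b, 21, 33, q), (26, 18, r, 21, 33, c), (26, 18, r, 21, 33, k), (26, 18, r, 21, 33, q), (26, 2, t, 21, 33, c), (26, 2, t, 21, 33, k), (26, 2, t, 21, 33, q), (7, 7, s, 25, 20, s), (7, 7, s, 28, 40, s)}
Keep only column(s) B, E (9 duplicate(s) eliminated): {(b, 26), (r, 26), (s, 7), (t, 26), (w, 26)}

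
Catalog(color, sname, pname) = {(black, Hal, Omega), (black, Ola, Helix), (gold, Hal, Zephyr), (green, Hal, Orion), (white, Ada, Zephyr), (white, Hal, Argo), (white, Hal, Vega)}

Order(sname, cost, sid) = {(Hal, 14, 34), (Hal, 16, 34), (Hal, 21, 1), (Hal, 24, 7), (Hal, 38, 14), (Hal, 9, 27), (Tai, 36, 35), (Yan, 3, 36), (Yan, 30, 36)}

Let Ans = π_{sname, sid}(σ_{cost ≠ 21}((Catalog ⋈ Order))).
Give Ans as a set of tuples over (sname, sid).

Catalog ⋈ Order (natural join on sname): {(black, Hal, Omega, 14, 34), (black, Hal, Omega, 16, 34), (black, Hal, Omega, 21, 1), (black, Hal, Omega, 24, 7), (black, Hal, Omega, 38, 14), (black, Hal, Omega, 9, 27), (gold, Hal, Zephyr, 14, 34), (gold, Hal, Zephyr, 16, 34), (gold, Hal, Zephyr, 21, 1), (gold, Hal, Zephyr, 24, 7), (gold, Hal, Zephyr, 38, 14), (gold, Hal, Zephyr, 9, 27), (green, Hal, Orion, 14, 34), (green, Hal, Orion, 16, 34), (green, Hal, Orion, 21, 1), (green, Hal, Orion, 24, 7), (green, Hal, Orion, 38, 14), (green, Hal, Orion, 9, 27), (white, Hal, Argo, 14, 34), (white, Hal, Argo, 16, 34), (white, Hal, Argo, 21, 1), (white, Hal, Argo, 24, 7), (white, Hal, Argo, 38, 14), (white, Hal, Argo, 9, 27), (white, Hal, Vega, 14, 34), (white, Hal, Vega, 16, 34), (white, Hal, Vega, 21, 1), (white, Hal, Vega, 24, 7), (white, Hal, Vega, 38, 14), (white, Hal, Vega, 9, 27)}
Apply σ_{cost ≠ 21}; surviving tuples: {(black, Hal, Omega, 14, 34), (black, Hal, Omega, 16, 34), (black, Hal, Omega, 24, 7), (black, Hal, Omega, 38, 14), (black, Hal, Omega, 9, 27), (gold, Hal, Zephyr, 14, 34), (gold, Hal, Zephyr, 16, 34), (gold, Hal, Zephyr, 24, 7), (gold, Hal, Zephyr, 38, 14), (gold, Hal, Zephyr, 9, 27), (green, Hal, Orion, 14, 34), (green, Hal, Orion, 16, 34), (green, Hal, Orion, 24, 7), (green, Hal, Orion, 38, 14), (green, Hal, Orion, 9, 27), (white, Hal, Argo, 14, 34), (white, Hal, Argo, 16, 34), (white, Hal, Argo, 24, 7), (white, Hal, Argo, 38, 14), (white, Hal, Argo, 9, 27), (white, Hal, Vega, 14, 34), (white, Hal, Vega, 16, 34), (white, Hal, Vega, 24, 7), (white, Hal, Vega, 38, 14), (white, Hal, Vega, 9, 27)}
π[sname, sid]: project onto (sname, sid) (21 duplicate(s) eliminated) → {(Hal, 14), (Hal, 27), (Hal, 34), (Hal, 7)}

{(Hal, 14), (Hal, 27), (Hal, 34), (Hal, 7)}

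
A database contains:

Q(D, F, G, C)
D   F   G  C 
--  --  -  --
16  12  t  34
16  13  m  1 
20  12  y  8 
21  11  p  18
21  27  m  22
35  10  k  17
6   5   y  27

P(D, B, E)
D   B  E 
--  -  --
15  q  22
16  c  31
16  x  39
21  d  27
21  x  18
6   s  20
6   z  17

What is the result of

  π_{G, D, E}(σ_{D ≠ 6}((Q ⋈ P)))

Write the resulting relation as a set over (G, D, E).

{(m, 16, 31), (m, 16, 39), (m, 21, 18), (m, 21, 27), (p, 21, 18), (p, 21, 27), (t, 16, 31), (t, 16, 39)}

Natural join on D: {(16, 12, t, 34, c, 31), (16, 12, t, 34, x, 39), (16, 13, m, 1, c, 31), (16, 13, m, 1, x, 39), (21, 11, p, 18, d, 27), (21, 11, p, 18, x, 18), (21, 27, m, 22, d, 27), (21, 27, m, 22, x, 18), (6, 5, y, 27, s, 20), (6, 5, y, 27, z, 17)}
Filtering on D ≠ 6 leaves {(16, 12, t, 34, c, 31), (16, 12, t, 34, x, 39), (16, 13, m, 1, c, 31), (16, 13, m, 1, x, 39), (21, 11, p, 18, d, 27), (21, 11, p, 18, x, 18), (21, 27, m, 22, d, 27), (21, 27, m, 22, x, 18)}.
Keep only column(s) G, D, E: {(m, 16, 31), (m, 16, 39), (m, 21, 18), (m, 21, 27), (p, 21, 18), (p, 21, 27), (t, 16, 31), (t, 16, 39)}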